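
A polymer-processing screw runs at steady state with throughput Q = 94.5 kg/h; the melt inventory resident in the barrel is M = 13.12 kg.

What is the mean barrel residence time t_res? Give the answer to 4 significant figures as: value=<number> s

Throughput in SI: Q_s = 94.5 kg/h ÷ 3600 s/h = 0.02625 kg/s
t_res = M / Q_s = 13.12 / 0.02625 = 499.81 s

value=499.8 s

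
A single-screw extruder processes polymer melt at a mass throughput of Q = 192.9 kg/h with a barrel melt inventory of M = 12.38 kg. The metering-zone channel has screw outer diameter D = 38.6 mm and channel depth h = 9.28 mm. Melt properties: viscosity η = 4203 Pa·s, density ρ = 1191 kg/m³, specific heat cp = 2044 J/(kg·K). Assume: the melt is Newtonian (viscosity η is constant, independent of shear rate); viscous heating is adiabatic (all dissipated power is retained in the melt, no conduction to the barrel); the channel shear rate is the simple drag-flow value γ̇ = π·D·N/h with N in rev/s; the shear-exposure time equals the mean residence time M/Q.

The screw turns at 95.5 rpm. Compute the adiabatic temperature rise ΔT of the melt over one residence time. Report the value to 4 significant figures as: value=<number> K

Q_s = Q / 3600 = 192.9 / 3600 = 0.0535833 kg/s
t_res = M / Q_s = 12.38 ÷ 0.0535833 = 231.042 s
Geometry in metres: D = 38.6 mm → 0.0386 m, h = 9.28 mm → 0.00928 m; screw speed N = 95.5 rpm = 1.59167 rev/s
γ̇ = π D N / h = (π)(0.0386)(1.59167) / 0.00928 = 20.7989 s⁻¹
ΔT = η·γ̇²·t_res / (ρ·cp) = 4203 · (20.7989)² · 231.042 / (1191 · 2044) = 172.56 K

value=172.6 K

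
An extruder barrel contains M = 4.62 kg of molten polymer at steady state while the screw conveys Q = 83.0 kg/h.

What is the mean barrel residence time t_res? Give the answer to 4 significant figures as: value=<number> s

Q_s = Q / 3600 = 83.0 / 3600 = 0.0230556 kg/s
t_res = M / Q_s = 4.62 / 0.0230556 = 200.386 s

value=200.4 s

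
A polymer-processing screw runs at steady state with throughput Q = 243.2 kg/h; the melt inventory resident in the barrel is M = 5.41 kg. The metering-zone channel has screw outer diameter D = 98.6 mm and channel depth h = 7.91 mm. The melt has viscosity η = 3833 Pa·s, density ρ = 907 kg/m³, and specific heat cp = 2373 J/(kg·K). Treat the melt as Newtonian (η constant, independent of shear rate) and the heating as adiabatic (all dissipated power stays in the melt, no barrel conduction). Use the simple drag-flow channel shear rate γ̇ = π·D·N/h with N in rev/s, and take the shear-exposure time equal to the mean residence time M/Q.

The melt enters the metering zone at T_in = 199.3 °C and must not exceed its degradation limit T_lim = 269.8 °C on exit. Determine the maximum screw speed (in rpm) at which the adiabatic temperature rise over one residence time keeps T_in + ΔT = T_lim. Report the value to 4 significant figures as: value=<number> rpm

value=34.07 rpm

Throughput in SI: Q_s = 243.2 kg/h ÷ 3600 s/h = 0.0675556 kg/s
t_res = M / Q_s = 5.41 / 0.0675556 = 80.0822 s
D = 98.6 mm = 0.0986 m;  h = 7.91 mm = 0.00791 m
ΔT_a = T_lim − T_in = 269.8 °C − 199.3 °C = 70.5 K
Invert ΔT = ηγ̇²t_res/(ρcp) for γ̇: γ̇_max² = ΔT_a ρ cp / (η t_res) = 70.5·907·2373 / (3833·80.0822) = 494.332 s⁻²
Take the square root: γ̇_max = √(494.332) = 22.2336 s⁻¹
N_max = γ̇_max·h / (π·D) = 22.2336 · 0.00791 / (π · 0.0986) = 0.567753 rev/s = 34.0652 rpm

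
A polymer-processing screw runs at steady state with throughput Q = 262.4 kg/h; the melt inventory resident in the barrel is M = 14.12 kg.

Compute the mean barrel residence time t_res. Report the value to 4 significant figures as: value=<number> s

value=193.7 s

Q_s = Q / 3600 = 262.4 / 3600 = 0.0728889 kg/s
Mean residence time: t_res = M/Q_s = 14.12 kg / 0.0728889 kg/s = 193.72 s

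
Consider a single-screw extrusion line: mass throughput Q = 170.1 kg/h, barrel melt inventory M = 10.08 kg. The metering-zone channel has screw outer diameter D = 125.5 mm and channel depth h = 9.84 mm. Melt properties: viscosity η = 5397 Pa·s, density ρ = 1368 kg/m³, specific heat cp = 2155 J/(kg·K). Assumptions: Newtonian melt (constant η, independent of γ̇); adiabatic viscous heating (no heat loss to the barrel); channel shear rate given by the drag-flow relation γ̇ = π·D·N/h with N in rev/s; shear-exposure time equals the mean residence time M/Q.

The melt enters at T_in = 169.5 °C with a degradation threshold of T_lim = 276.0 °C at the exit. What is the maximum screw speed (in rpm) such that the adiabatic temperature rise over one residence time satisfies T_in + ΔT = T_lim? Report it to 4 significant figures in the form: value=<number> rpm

Q_s = Q / 3600 = 170.1 / 3600 = 0.04725 kg/s
t_res = M / Q_s = 10.08 ÷ 0.04725 = 213.333 s
Geometry in SI: D = 125.5 mm → 0.1255 m, h = 9.84 mm → 0.00984 m
Allowable rise: ΔT_a = T_lim − T_in = 276.0 − 169.5 = 106.5 K
γ̇_max² = ΔT_a·ρ·cp / (η·t_res) = [106.5 × 1368 × 2155] / [5397 × 213.333] = 272.692 s⁻²
γ̇_max = sqrt(272.692) = 16.5134 s⁻¹
N_max = γ̇_max h / (πD) = 16.5134·0.00984/(π·0.1255) = 0.412133 rev/s → ×60 = 24.728 rpm

value=24.73 rpm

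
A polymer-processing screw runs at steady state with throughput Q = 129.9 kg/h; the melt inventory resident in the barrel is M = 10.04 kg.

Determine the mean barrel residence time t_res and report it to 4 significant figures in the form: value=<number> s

value=278.2 s

Convert throughput: Q = 129.9 kg/h = 129.9/3600 = 0.0360833 kg/s
Mean residence time: t_res = M/Q_s = 10.04 kg / 0.0360833 kg/s = 278.245 s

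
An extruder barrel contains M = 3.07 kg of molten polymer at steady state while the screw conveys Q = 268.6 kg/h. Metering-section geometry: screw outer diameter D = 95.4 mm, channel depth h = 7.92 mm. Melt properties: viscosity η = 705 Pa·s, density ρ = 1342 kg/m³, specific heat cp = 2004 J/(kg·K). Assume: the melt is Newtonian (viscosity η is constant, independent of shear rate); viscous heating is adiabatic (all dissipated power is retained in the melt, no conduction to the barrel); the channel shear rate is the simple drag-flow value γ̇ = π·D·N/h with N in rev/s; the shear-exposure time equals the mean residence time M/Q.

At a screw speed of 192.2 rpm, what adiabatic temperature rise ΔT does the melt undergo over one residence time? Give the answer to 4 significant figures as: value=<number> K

Q_s = Q / 3600 = 268.6 / 3600 = 0.0746111 kg/s
t_res = M / Q_s = 3.07 / 0.0746111 = 41.1467 s
D = 95.4 mm = 0.0954 m;  h = 7.92 mm = 0.00792 m;  N = 192.2 rpm / 60 = 3.20333 rev/s
Shear rate: γ̇ = πDN/h = π·0.0954·3.20333/0.00792 = 121.22 s⁻¹
ΔT = η·γ̇²·t_res / (ρ·cp) = 705 · (121.22)² · 41.1467 / (1342 · 2004) = 158.498 K

value=158.5 K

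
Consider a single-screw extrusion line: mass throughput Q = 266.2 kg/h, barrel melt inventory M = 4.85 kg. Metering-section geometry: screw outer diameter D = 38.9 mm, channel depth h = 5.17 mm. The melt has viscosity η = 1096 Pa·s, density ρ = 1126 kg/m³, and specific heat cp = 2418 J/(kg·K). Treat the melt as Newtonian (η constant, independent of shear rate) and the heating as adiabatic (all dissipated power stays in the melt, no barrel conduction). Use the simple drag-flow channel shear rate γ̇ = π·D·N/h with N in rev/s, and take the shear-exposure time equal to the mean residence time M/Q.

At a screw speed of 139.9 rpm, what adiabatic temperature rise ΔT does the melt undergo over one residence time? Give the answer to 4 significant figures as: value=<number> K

value=80.21 K

Throughput in SI: Q_s = 266.2 kg/h ÷ 3600 s/h = 0.0739444 kg/s
t_res = M / Q_s = 4.85 ÷ 0.0739444 = 65.5898 s
Convert to SI: D = 0.0389 m, h = 0.00517 m, N = 139.9/60 = 2.33167 rev/s
γ̇ = π D N / h = (π)(0.0389)(2.33167) / 0.00517 = 55.1157 s⁻¹
ΔT = η·γ̇²·t_res / (ρ·cp) = 1096 · (55.1157)² · 65.5898 / (1126 · 2418) = 80.2053 K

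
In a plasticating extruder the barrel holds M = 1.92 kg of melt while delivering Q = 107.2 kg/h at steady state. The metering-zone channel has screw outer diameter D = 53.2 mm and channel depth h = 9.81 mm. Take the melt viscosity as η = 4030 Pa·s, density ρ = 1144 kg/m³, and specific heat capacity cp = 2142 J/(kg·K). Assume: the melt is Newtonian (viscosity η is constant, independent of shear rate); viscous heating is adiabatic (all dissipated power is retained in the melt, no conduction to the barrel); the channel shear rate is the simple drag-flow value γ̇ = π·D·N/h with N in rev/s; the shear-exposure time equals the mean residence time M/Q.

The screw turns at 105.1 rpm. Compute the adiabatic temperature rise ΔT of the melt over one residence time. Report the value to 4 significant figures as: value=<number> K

value=94.44 K

Convert throughput: Q = 107.2 kg/h = 107.2/3600 = 0.0297778 kg/s
Mean residence time: t_res = M/Q_s = 1.92 kg / 0.0297778 kg/s = 64.4776 s
D = 53.2 mm = 0.0532 m;  h = 9.81 mm = 0.00981 m;  N = 105.1 rpm / 60 = 1.75167 rev/s
γ̇ = π D N / h = (π)(0.0532)(1.75167) / 0.00981 = 29.8431 s⁻¹
ΔT = η·γ̇²·t_res / (ρ·cp) = 4030 · (29.8431)² · 64.4776 / (1144 · 2142) = 94.4401 K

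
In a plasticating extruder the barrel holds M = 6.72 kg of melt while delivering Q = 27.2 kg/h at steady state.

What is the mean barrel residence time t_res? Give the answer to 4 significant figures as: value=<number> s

value=889.4 s

Throughput in SI: Q_s = 27.2 kg/h ÷ 3600 s/h = 0.00755556 kg/s
t_res = M / Q_s = 6.72 / 0.00755556 = 889.412 s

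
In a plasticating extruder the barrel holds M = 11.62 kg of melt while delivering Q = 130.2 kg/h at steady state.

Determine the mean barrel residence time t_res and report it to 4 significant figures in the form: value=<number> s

Convert throughput: Q = 130.2 kg/h = 130.2/3600 = 0.0361667 kg/s
t_res = M / Q_s = 11.62 ÷ 0.0361667 = 321.29 s

value=321.3 s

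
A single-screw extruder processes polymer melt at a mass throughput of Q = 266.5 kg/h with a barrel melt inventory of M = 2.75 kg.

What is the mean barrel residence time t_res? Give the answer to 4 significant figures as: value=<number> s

value=37.15 s

Convert throughput: Q = 266.5 kg/h = 266.5/3600 = 0.0740278 kg/s
t_res = M / Q_s = 2.75 ÷ 0.0740278 = 37.1482 s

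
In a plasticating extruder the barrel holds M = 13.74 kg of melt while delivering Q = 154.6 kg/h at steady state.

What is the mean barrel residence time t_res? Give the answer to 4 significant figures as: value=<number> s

Throughput in SI: Q_s = 154.6 kg/h ÷ 3600 s/h = 0.0429444 kg/s
t_res = M / Q_s = 13.74 / 0.0429444 = 319.948 s

value=319.9 s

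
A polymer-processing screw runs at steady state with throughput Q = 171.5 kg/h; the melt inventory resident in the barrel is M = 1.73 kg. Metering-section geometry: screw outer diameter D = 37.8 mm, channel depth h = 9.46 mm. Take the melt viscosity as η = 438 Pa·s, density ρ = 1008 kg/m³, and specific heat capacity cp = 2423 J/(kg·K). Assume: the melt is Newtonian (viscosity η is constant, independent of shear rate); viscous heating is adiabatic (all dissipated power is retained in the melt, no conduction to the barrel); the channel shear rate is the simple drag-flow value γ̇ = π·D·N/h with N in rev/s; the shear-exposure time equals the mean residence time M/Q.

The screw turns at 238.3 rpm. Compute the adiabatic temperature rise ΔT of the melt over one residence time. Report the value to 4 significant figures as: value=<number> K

value=16.19 K

Q_s = Q / 3600 = 171.5 / 3600 = 0.0476389 kg/s
t_res = M / Q_s = 1.73 / 0.0476389 = 36.3149 s
Convert to SI: D = 0.0378 m, h = 0.00946 m, N = 238.3/60 = 3.97167 rev/s
γ̇ = π D N / h = (π)(0.0378)(3.97167) / 0.00946 = 49.8567 s⁻¹
ΔT = η·γ̇²·t_res / (ρ·cp) = 438 · (49.8567)² · 36.3149 / (1008 · 2423) = 16.1879 K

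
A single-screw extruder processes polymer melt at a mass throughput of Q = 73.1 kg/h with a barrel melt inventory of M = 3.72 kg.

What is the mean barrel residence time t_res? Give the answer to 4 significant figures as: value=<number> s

Convert throughput: Q = 73.1 kg/h = 73.1/3600 = 0.0203056 kg/s
t_res = M / Q_s = 3.72 / 0.0203056 = 183.201 s

value=183.2 s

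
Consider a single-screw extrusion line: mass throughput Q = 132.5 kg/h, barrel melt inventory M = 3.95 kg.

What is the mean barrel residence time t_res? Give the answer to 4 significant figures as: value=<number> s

Q_s = Q / 3600 = 132.5 / 3600 = 0.0368056 kg/s
t_res = M / Q_s = 3.95 / 0.0368056 = 107.321 s

value=107.3 s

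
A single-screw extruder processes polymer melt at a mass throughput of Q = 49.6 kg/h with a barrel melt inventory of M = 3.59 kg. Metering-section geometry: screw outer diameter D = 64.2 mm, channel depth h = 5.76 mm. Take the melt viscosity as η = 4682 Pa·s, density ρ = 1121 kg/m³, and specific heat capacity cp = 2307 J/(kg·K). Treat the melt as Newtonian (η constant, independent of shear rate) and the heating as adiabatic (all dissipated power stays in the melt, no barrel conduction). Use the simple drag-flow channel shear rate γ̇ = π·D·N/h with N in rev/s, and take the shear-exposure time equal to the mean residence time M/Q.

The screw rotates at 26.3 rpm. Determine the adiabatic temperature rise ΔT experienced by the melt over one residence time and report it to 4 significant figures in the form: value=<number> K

value=111.1 K

Convert throughput: Q = 49.6 kg/h = 49.6/3600 = 0.0137778 kg/s
t_res = M / Q_s = 3.59 / 0.0137778 = 260.565 s
Convert to SI: D = 0.0642 m, h = 0.00576 m, N = 26.3/60 = 0.438333 rev/s
γ̇ = π D N / h = (π)(0.0642)(0.438333) / 0.00576 = 15.3485 s⁻¹
ΔT = η·γ̇²·t_res/(ρ·cp) = [4682 × 15.3485² × 260.565] / [1121 × 2307] = 111.129 K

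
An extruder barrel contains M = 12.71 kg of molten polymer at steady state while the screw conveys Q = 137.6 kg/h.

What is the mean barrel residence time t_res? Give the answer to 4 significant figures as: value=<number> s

Throughput in SI: Q_s = 137.6 kg/h ÷ 3600 s/h = 0.0382222 kg/s
t_res = M / Q_s = 12.71 ÷ 0.0382222 = 332.529 s

value=332.5 s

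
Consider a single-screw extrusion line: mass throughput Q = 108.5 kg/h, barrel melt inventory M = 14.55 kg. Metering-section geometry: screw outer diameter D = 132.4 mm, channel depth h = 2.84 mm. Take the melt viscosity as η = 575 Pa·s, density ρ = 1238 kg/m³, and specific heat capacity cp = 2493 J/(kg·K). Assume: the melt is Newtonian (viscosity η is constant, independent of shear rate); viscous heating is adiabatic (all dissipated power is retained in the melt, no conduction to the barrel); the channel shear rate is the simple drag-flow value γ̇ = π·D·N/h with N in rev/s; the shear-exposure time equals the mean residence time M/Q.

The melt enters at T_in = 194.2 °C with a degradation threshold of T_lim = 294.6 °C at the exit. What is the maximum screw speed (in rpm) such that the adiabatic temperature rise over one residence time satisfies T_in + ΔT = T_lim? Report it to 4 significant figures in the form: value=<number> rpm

Convert throughput: Q = 108.5 kg/h = 108.5/3600 = 0.0301389 kg/s
Mean residence time: t_res = M/Q_s = 14.55 kg / 0.0301389 kg/s = 482.765 s
D = 132.4 mm = 0.1324 m;  h = 2.84 mm = 0.00284 m
ΔT_a = T_lim − T_in = 294.6 °C − 194.2 °C = 100.4 K
γ̇_max² = ΔT_a·ρ·cp/(η·t_res) = 100.4·1238·2493/(575·482.765) = 1116.28 s⁻²
Take the square root: γ̇_max = √(1116.28) = 33.4108 s⁻¹
Solve γ̇ = πDN/h for N: N_max = γ̇_max·h/(π·D) = 33.4108 × 0.00284 / (π × 0.1324) = 0.228122 rev/s = 13.6873 rpm

value=13.69 rpm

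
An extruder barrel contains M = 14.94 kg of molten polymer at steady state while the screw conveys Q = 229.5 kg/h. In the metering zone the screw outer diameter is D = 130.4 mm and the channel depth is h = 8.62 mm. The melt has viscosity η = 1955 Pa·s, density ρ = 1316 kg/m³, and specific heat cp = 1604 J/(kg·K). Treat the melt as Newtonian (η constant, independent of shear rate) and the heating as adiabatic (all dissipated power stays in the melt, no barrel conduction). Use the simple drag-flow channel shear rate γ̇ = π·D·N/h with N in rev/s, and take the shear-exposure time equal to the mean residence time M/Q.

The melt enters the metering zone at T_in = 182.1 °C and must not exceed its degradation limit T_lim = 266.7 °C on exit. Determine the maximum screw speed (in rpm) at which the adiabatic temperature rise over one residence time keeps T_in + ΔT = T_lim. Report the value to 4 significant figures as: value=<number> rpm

Q_s = Q / 3600 = 229.5 / 3600 = 0.06375 kg/s
t_res = M / Q_s = 14.94 ÷ 0.06375 = 234.353 s
Geometry in SI: D = 130.4 mm → 0.1304 m, h = 8.62 mm → 0.00862 m
Allowable rise: ΔT_a = T_lim − T_in = 266.7 − 182.1 = 84.6 K
γ̇_max² = ΔT_a·ρ·cp / (η·t_res) = [84.6 × 1316 × 1604] / [1955 × 234.353] = 389.775 s⁻²
γ̇_max = √389.775 = 19.7427 s⁻¹
Solve γ̇ = πDN/h for N: N_max = γ̇_max·h/(π·D) = 19.7427 × 0.00862 / (π × 0.1304) = 0.415419 rev/s = 24.9251 rpm

value=24.93 rpm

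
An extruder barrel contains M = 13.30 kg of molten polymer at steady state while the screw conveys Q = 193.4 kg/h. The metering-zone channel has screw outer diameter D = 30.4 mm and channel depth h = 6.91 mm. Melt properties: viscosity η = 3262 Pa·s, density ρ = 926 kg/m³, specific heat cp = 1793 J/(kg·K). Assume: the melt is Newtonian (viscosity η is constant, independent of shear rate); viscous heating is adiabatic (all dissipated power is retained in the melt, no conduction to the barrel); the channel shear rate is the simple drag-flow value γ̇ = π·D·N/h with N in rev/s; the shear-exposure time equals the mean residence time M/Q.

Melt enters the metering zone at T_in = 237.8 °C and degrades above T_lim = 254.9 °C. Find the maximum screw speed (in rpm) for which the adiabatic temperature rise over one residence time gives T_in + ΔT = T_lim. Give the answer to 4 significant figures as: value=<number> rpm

value=25.74 rpm

Q_s = Q / 3600 = 193.4 / 3600 = 0.0537222 kg/s
t_res = M / Q_s = 13.30 / 0.0537222 = 247.57 s
Geometry in SI: D = 30.4 mm → 0.0304 m, h = 6.91 mm → 0.00691 m
Allowable rise: ΔT_a = T_lim − T_in = 254.9 − 237.8 = 17.1 K
γ̇_max² = ΔT_a·ρ·cp/(η·t_res) = 17.1·926·1793/(3262·247.57) = 35.1565 s⁻²
γ̇_max = sqrt(35.1565) = 5.92929 s⁻¹
N_max = γ̇_max·h / (π·D) = 5.92929 · 0.00691 / (π · 0.0304) = 0.429 rev/s = 25.74 rpm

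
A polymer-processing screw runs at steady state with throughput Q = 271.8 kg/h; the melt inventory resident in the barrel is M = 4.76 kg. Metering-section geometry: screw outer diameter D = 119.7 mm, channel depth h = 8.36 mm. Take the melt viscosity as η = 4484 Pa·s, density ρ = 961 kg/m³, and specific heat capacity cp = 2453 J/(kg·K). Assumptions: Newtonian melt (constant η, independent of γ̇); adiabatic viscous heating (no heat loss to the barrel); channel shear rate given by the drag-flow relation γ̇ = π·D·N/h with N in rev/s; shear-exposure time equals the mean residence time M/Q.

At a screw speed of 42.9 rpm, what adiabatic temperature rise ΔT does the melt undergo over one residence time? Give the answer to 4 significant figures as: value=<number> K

value=124.0 K

Throughput in SI: Q_s = 271.8 kg/h ÷ 3600 s/h = 0.0755 kg/s
t_res = M / Q_s = 4.76 / 0.0755 = 63.0464 s
Geometry in metres: D = 119.7 mm → 0.1197 m, h = 8.36 mm → 0.00836 m; screw speed N = 42.9 rpm = 0.715 rev/s
γ̇ = π D N / h = (π)(0.1197)(0.715) / 0.00836 = 32.1621 s⁻¹
ΔT = η·γ̇²·t_res / (ρ·cp) = 4484 · (32.1621)² · 63.0464 / (961 · 2453) = 124.049 K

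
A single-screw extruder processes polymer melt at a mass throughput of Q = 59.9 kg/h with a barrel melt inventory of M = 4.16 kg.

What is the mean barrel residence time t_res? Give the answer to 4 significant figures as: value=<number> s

Q_s = Q / 3600 = 59.9 / 3600 = 0.0166389 kg/s
t_res = M / Q_s = 4.16 / 0.0166389 = 250.017 s

value=250.0 s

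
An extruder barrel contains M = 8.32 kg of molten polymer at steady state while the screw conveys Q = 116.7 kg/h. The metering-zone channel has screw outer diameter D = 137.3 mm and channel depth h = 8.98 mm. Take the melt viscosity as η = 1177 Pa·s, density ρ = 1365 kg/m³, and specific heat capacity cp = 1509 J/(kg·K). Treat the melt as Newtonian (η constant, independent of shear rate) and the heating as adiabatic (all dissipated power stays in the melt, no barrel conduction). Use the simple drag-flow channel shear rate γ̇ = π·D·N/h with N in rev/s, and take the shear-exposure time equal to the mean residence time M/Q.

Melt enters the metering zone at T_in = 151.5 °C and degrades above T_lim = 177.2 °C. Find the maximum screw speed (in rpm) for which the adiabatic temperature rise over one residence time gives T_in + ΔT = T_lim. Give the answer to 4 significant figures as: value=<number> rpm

value=16.54 rpm

Q_s = Q / 3600 = 116.7 / 3600 = 0.0324167 kg/s
t_res = M / Q_s = 8.32 ÷ 0.0324167 = 256.658 s
Convert to metres: D = 0.1373 m, h = 0.00898 m
ΔT_a = T_lim − T_in = 177.2 °C − 151.5 °C = 25.7 K
γ̇_max² = ΔT_a·ρ·cp/(η·t_res) = 25.7·1365·1509/(1177·256.658) = 175.236 s⁻²
γ̇_max = √175.236 = 13.2377 s⁻¹
N_max = γ̇_max h / (πD) = 13.2377·0.00898/(π·0.1373) = 0.275593 rev/s → ×60 = 16.5356 rpm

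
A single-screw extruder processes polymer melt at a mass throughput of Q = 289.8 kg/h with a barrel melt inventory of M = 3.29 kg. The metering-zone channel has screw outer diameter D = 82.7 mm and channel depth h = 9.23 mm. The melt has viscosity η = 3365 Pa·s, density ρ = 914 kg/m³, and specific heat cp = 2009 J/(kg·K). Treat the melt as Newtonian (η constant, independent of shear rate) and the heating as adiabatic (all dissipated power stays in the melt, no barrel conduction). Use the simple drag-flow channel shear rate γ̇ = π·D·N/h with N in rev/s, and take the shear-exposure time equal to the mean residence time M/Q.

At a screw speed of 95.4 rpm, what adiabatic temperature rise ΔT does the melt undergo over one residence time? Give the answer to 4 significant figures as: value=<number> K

value=150.0 K

Throughput in SI: Q_s = 289.8 kg/h ÷ 3600 s/h = 0.0805 kg/s
t_res = M / Q_s = 3.29 ÷ 0.0805 = 40.8696 s
D = 82.7 mm = 0.0827 m;  h = 9.23 mm = 0.00923 m;  N = 95.4 rpm / 60 = 1.59 rev/s
γ̇ = π D N / h = (π)(0.0827)(1.59) / 0.00923 = 44.756 s⁻¹
ΔT = η·γ̇²·t_res / (ρ·cp) = 3365 · (44.756)² · 40.8696 / (914 · 2009) = 150.024 K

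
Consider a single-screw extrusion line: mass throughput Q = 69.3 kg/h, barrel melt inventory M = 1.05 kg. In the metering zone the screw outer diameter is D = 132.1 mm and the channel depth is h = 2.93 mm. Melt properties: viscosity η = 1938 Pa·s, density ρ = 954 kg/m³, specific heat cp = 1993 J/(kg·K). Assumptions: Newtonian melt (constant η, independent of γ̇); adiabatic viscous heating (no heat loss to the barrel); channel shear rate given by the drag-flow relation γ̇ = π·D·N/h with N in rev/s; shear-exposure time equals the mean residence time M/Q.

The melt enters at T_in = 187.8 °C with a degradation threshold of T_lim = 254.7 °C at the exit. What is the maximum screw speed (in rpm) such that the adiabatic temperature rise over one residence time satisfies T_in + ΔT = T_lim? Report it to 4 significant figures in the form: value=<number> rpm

value=14.69 rpm

Throughput in SI: Q_s = 69.3 kg/h ÷ 3600 s/h = 0.01925 kg/s
Mean residence time: t_res = M/Q_s = 1.05 kg / 0.01925 kg/s = 54.5455 s
D = 132.1 mm = 0.1321 m;  h = 2.93 mm = 0.00293 m
Allowable rise: ΔT_a = T_lim − T_in = 254.7 − 187.8 = 66.9 K
Invert ΔT = ηγ̇²t_res/(ρcp) for γ̇: γ̇_max² = ΔT_a ρ cp / (η t_res) = 66.9·954·1993 / (1938·54.5455) = 1203.29 s⁻²
γ̇_max = sqrt(1203.29) = 34.6884 s⁻¹
N_max = γ̇_max h / (πD) = 34.6884·0.00293/(π·0.1321) = 0.244906 rev/s → ×60 = 14.6944 rpm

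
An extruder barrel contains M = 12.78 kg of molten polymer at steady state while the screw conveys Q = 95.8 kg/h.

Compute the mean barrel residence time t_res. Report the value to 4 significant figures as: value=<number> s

Throughput in SI: Q_s = 95.8 kg/h ÷ 3600 s/h = 0.0266111 kg/s
t_res = M / Q_s = 12.78 ÷ 0.0266111 = 480.251 s

value=480.3 s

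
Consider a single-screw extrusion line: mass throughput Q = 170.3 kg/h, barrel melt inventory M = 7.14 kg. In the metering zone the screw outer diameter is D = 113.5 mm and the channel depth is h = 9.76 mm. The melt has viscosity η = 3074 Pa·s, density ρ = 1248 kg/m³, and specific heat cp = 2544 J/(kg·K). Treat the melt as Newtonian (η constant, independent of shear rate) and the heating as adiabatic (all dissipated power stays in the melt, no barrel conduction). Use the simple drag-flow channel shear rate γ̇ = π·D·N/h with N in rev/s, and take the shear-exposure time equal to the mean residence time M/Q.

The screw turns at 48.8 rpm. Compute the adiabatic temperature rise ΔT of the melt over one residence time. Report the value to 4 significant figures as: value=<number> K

value=129.0 K

Throughput in SI: Q_s = 170.3 kg/h ÷ 3600 s/h = 0.0473056 kg/s
t_res = M / Q_s = 7.14 ÷ 0.0473056 = 150.934 s
Convert to SI: D = 0.1135 m, h = 0.00976 m, N = 48.8/60 = 0.813333 rev/s
Shear rate: γ̇ = πDN/h = π·0.1135·0.813333/0.00976 = 29.7142 s⁻¹
ΔT = η·γ̇²·t_res / (ρ·cp) = 3074 · (29.7142)² · 150.934 / (1248 · 2544) = 129.029 K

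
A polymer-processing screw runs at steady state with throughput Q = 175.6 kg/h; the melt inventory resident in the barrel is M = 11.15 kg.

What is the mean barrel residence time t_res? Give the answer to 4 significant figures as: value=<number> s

Throughput in SI: Q_s = 175.6 kg/h ÷ 3600 s/h = 0.0487778 kg/s
t_res = M / Q_s = 11.15 ÷ 0.0487778 = 228.588 s

value=228.6 s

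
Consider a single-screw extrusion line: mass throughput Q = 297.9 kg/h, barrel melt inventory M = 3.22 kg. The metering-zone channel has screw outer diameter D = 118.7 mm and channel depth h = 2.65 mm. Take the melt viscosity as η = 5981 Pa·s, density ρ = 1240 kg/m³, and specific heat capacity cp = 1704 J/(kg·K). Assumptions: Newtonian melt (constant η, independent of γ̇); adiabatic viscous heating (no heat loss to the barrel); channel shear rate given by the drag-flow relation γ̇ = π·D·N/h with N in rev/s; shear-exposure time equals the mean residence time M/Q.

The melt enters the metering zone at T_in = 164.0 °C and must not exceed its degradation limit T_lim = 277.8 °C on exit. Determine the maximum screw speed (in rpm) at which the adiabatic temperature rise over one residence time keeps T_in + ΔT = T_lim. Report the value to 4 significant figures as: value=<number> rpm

Q_s = Q / 3600 = 297.9 / 3600 = 0.08275 kg/s
t_res = M / Q_s = 3.22 ÷ 0.08275 = 38.9124 s
Geometry in SI: D = 118.7 mm → 0.1187 m, h = 2.65 mm → 0.00265 m
ΔT_a = T_lim − T_in = 277.8 − 164.0 = 113.8 K
γ̇_max² = ΔT_a·ρ·cp/(η·t_res) = 113.8·1240·1704/(5981·38.9124) = 1033.17 s⁻²
Take the square root: γ̇_max = √(1033.17) = 32.143 s⁻¹
N_max = γ̇_max·h / (π·D) = 32.143 · 0.00265 / (π · 0.1187) = 0.228418 rev/s = 13.7051 rpm

value=13.71 rpm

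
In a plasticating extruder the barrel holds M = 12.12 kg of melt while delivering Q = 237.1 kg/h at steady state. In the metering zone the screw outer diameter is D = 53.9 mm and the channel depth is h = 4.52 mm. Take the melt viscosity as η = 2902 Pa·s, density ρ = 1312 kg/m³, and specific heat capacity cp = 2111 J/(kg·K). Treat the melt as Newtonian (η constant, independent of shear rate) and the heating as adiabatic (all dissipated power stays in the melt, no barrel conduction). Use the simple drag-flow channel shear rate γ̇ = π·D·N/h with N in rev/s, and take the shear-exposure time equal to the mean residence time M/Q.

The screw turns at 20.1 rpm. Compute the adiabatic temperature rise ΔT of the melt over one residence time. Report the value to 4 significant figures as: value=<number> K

value=30.37 K

Throughput in SI: Q_s = 237.1 kg/h ÷ 3600 s/h = 0.0658611 kg/s
t_res = M / Q_s = 12.12 ÷ 0.0658611 = 184.024 s
Convert to SI: D = 0.0539 m, h = 0.00452 m, N = 20.1/60 = 0.335 rev/s
γ̇ = π D N / h = (π)(0.0539)(0.335) / 0.00452 = 12.55 s⁻¹
Adiabatic rise: ΔT = η γ̇² t_res / (ρ cp) = 2902·(12.55)²·184.024 / (1312·2111) = 30.3696 K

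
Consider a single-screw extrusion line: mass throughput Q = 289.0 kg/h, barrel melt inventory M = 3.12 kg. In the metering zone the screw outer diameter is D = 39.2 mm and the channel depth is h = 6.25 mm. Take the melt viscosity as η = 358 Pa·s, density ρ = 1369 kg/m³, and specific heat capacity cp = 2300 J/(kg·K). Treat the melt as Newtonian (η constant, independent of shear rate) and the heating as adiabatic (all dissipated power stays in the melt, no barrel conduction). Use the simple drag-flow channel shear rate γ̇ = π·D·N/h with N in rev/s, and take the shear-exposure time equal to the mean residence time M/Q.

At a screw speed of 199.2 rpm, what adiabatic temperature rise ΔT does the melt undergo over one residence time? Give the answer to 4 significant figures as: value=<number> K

Throughput in SI: Q_s = 289.0 kg/h ÷ 3600 s/h = 0.0802778 kg/s
t_res = M / Q_s = 3.12 ÷ 0.0802778 = 38.8651 s
Convert to SI: D = 0.0392 m, h = 0.00625 m, N = 199.2/60 = 3.32 rev/s
γ̇ = π·D·N / h = π · 0.0392 · 3.32 / 0.00625 = 65.4175 s⁻¹
ΔT = η·γ̇²·t_res/(ρ·cp) = [358 × 65.4175² × 38.8651] / [1369 × 2300] = 18.9103 K

value=18.91 K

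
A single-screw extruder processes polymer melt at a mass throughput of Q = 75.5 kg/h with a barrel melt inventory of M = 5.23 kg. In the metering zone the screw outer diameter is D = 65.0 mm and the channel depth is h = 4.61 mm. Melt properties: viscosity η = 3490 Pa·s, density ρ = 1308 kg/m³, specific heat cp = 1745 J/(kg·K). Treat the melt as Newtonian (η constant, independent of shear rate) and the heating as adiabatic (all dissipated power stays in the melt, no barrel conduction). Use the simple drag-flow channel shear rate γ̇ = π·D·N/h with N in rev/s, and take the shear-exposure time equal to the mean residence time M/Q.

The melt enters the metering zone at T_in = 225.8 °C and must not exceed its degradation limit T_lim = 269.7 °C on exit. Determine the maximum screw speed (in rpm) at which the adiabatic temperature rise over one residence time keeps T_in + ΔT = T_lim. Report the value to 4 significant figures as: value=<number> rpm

Convert throughput: Q = 75.5 kg/h = 75.5/3600 = 0.0209722 kg/s
Mean residence time: t_res = M/Q_s = 5.23 kg / 0.0209722 kg/s = 249.377 s
Convert to metres: D = 0.065 m, h = 0.00461 m
Allowable rise: ΔT_a = T_lim − T_in = 269.7 − 225.8 = 43.9 K
γ̇_max² = ΔT_a·ρ·cp / (η·t_res) = [43.9 × 1308 × 1745] / [3490 × 249.377] = 115.129 s⁻²
γ̇_max = √115.129 = 10.7298 s⁻¹
N_max = γ̇_max·h / (π·D) = 10.7298 · 0.00461 / (π · 0.065) = 0.242231 rev/s = 14.5339 rpm

value=14.53 rpm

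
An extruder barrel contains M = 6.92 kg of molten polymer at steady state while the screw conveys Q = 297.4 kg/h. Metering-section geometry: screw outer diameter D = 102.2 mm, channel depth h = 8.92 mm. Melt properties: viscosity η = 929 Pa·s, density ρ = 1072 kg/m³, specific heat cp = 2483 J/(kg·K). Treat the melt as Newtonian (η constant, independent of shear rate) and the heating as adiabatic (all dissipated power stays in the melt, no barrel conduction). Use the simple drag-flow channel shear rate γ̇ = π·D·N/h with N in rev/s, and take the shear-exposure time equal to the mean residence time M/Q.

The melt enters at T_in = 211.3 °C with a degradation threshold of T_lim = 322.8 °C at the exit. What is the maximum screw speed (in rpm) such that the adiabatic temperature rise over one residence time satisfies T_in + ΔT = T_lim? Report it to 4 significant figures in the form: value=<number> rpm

value=102.9 rpm

Q_s = Q / 3600 = 297.4 / 3600 = 0.0826111 kg/s
Mean residence time: t_res = M/Q_s = 6.92 kg / 0.0826111 kg/s = 83.766 s
D = 102.2 mm = 0.1022 m;  h = 8.92 mm = 0.00892 m
Allowable rise: ΔT_a = T_lim − T_in = 322.8 − 211.3 = 111.5 K
γ̇_max² = ΔT_a·ρ·cp / (η·t_res) = [111.5 × 1072 × 2483] / [929 × 83.766] = 3813.84 s⁻²
Take the square root: γ̇_max = √(3813.84) = 61.7563 s⁻¹
N_max = γ̇_max·h / (π·D) = 61.7563 · 0.00892 / (π · 0.1022) = 1.71572 rev/s = 102.943 rpm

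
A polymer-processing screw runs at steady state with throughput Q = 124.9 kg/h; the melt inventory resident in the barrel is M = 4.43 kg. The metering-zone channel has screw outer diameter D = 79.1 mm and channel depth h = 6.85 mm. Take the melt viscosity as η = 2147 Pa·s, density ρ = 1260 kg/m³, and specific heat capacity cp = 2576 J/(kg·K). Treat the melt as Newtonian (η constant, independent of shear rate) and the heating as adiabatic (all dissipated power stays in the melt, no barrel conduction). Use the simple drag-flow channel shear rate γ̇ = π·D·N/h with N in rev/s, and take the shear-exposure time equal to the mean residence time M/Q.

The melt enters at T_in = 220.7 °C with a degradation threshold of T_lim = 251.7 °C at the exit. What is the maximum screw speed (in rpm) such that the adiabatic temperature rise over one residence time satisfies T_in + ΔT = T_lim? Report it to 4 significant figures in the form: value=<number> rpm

value=31.69 rpm

Convert throughput: Q = 124.9 kg/h = 124.9/3600 = 0.0346944 kg/s
t_res = M / Q_s = 4.43 ÷ 0.0346944 = 127.686 s
D = 79.1 mm = 0.0791 m;  h = 6.85 mm = 0.00685 m
Allowable rise: ΔT_a = T_lim − T_in = 251.7 − 220.7 = 31 K
γ̇_max² = ΔT_a·ρ·cp / (η·t_res) = [31 × 1260 × 2576] / [2147 × 127.686] = 367.031 s⁻²
Take the square root: γ̇_max = √(367.031) = 19.158 s⁻¹
Solve γ̇ = πDN/h for N: N_max = γ̇_max·h/(π·D) = 19.158 × 0.00685 / (π × 0.0791) = 0.528099 rev/s = 31.6859 rpm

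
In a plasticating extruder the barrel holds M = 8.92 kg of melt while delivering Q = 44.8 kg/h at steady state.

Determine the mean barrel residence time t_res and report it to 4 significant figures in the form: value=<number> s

Q_s = Q / 3600 = 44.8 / 3600 = 0.0124444 kg/s
t_res = M / Q_s = 8.92 ÷ 0.0124444 = 716.786 s

value=716.8 s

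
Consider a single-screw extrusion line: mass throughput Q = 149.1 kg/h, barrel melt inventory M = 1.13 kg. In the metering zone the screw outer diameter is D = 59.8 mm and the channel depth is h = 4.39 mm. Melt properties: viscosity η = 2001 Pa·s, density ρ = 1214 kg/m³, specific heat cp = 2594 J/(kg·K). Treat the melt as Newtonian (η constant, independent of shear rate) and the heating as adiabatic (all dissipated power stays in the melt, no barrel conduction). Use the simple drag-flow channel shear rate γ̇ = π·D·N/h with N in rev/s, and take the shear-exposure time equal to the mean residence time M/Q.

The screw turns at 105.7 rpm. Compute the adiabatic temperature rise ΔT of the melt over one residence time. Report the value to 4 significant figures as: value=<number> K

value=98.53 K

Throughput in SI: Q_s = 149.1 kg/h ÷ 3600 s/h = 0.0414167 kg/s
Mean residence time: t_res = M/Q_s = 1.13 kg / 0.0414167 kg/s = 27.2837 s
Geometry in metres: D = 59.8 mm → 0.0598 m, h = 4.39 mm → 0.00439 m; screw speed N = 105.7 rpm = 1.76167 rev/s
Shear rate: γ̇ = πDN/h = π·0.0598·1.76167/0.00439 = 75.3894 s⁻¹
ΔT = η·γ̇²·t_res/(ρ·cp) = [2001 × 75.3894² × 27.2837] / [1214 × 2594] = 98.5331 K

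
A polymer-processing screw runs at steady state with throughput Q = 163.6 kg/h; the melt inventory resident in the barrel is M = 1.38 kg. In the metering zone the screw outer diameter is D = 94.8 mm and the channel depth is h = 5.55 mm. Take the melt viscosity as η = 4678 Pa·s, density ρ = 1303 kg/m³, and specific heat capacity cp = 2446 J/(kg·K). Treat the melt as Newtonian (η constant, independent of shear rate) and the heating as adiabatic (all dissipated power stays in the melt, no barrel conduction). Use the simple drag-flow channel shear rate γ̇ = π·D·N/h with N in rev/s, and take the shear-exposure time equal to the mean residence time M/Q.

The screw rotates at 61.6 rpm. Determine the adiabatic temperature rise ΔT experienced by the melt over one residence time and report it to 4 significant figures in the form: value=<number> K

value=135.3 K

Q_s = Q / 3600 = 163.6 / 3600 = 0.0454444 kg/s
t_res = M / Q_s = 1.38 ÷ 0.0454444 = 30.3667 s
Geometry in metres: D = 94.8 mm → 0.0948 m, h = 5.55 mm → 0.00555 m; screw speed N = 61.6 rpm = 1.02667 rev/s
γ̇ = π D N / h = (π)(0.0948)(1.02667) / 0.00555 = 55.0928 s⁻¹
ΔT = η·γ̇²·t_res/(ρ·cp) = [4678 × 55.0928² × 30.3667] / [1303 × 2446] = 135.284 K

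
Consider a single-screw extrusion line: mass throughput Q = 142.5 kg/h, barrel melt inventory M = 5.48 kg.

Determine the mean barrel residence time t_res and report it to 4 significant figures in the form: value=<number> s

Q_s = Q / 3600 = 142.5 / 3600 = 0.0395833 kg/s
t_res = M / Q_s = 5.48 ÷ 0.0395833 = 138.442 s

value=138.4 s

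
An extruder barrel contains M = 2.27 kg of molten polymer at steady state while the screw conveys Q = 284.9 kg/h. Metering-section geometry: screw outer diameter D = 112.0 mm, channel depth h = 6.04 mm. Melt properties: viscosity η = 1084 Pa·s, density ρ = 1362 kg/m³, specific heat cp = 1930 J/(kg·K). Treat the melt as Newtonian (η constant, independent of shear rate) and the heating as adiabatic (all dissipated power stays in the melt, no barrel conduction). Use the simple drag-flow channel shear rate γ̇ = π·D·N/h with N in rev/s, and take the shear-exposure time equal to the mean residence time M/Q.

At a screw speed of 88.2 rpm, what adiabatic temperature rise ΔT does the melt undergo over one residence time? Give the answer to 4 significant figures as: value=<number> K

Throughput in SI: Q_s = 284.9 kg/h ÷ 3600 s/h = 0.0791389 kg/s
Mean residence time: t_res = M/Q_s = 2.27 kg / 0.0791389 kg/s = 28.6837 s
Convert to SI: D = 0.112 m, h = 0.00604 m, N = 88.2/60 = 1.47 rev/s
γ̇ = π D N / h = (π)(0.112)(1.47) / 0.00604 = 85.6344 s⁻¹
ΔT = η·γ̇²·t_res / (ρ·cp) = 1084 · (85.6344)² · 28.6837 / (1362 · 1930) = 86.7416 K

value=86.74 K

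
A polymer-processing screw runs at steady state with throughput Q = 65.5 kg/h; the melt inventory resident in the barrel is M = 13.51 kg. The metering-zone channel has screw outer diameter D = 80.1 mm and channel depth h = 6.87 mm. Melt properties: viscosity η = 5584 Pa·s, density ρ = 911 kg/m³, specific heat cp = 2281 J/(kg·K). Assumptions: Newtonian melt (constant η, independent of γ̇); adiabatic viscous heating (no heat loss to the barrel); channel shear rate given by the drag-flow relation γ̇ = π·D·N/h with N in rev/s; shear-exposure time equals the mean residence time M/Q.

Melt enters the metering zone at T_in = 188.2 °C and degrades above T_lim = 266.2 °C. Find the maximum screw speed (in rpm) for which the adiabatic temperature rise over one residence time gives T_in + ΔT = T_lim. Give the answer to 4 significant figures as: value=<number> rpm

value=10.24 rpm

Q_s = Q / 3600 = 65.5 / 3600 = 0.0181944 kg/s
t_res = M / Q_s = 13.51 / 0.0181944 = 742.534 s
Convert to metres: D = 0.0801 m, h = 0.00687 m
ΔT_a = T_lim − T_in = 266.2 °C − 188.2 °C = 78 K
γ̇_max² = ΔT_a·ρ·cp / (η·t_res) = [78 × 911 × 2281] / [5584 × 742.534] = 39.091 s⁻²
Take the square root: γ̇_max = √(39.091) = 6.25228 s⁻¹
N_max = γ̇_max·h / (π·D) = 6.25228 · 0.00687 / (π · 0.0801) = 0.170692 rev/s = 10.2415 rpm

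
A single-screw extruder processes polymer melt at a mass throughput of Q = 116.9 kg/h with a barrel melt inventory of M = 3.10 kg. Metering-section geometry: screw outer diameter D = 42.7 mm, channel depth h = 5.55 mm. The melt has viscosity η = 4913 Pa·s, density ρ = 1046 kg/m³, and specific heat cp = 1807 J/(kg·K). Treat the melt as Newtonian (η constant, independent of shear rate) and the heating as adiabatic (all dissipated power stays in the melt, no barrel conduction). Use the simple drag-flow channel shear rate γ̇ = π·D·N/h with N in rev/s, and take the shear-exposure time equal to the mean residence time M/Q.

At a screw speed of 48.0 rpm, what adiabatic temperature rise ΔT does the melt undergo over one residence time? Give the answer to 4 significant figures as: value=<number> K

Throughput in SI: Q_s = 116.9 kg/h ÷ 3600 s/h = 0.0324722 kg/s
t_res = M / Q_s = 3.10 ÷ 0.0324722 = 95.4662 s
Convert to SI: D = 0.0427 m, h = 0.00555 m, N = 48.0/60 = 0.8 rev/s
γ̇ = π D N / h = (π)(0.0427)(0.8) / 0.00555 = 19.3364 s⁻¹
ΔT = η·γ̇²·t_res/(ρ·cp) = [4913 × 19.3364² × 95.4662] / [1046 × 1807] = 92.7804 K

value=92.78 K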